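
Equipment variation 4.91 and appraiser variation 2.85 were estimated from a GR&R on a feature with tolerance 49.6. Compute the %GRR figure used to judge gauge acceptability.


GRR = sqrt(EV^2 + AV^2) = sqrt(4.91^2 + 2.85^2) = 5.6772
%GRR = GRR / tol * 100 = 5.6772 / 49.6 * 100
%GRR = 11.4460

11.4460


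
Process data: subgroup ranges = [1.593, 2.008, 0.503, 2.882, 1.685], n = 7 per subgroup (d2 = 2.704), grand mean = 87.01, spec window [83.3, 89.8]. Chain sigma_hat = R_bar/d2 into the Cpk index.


R_bar = (1.593 + 2.008 + 0.503 + 2.882 + 1.685) / 5 = 1.7342
sigma = R_bar / d2 = 1.7342 / 2.704 = 0.64134615
Cp = (USL - LSL)/(6*sigma) = (89.8 - 83.3)/(6*0.64134615) = 1.6892
Cpu = (89.8 - 87.01)/(3*0.64134615) = 1.4501
Cpl = (87.01 - 83.3)/(3*0.64134615) = 1.9282
Cpk = min(Cpu, Cpl) = 1.4501

1.4501


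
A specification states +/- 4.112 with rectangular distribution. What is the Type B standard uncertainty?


u_B = half_width / sqrt(3)
u_B = 4.112 / 1.7320508
u_B = 2.3741

2.3741


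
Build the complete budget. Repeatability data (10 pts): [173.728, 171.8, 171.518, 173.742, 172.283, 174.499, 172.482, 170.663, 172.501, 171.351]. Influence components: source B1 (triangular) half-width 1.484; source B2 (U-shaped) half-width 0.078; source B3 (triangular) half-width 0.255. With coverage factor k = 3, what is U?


mean = (173.728 + 171.8 + 171.518 + 173.742 + 172.283 + 174.499 + 172.482 + 170.663 + 172.501 + 171.351) / 10 = 172.4567
s = sqrt(sum((x - mean)^2)/(n-1)) = 1.2121747
u_A = s / sqrt(n) = 1.2121747 / sqrt(10) = 0.3833233
u_B1 = 1.484 / sqrt(6) = 0.60584046
u_B2 = 0.078 / sqrt(2) = 0.055154329
u_B3 = 0.255 / sqrt(6) = 0.10410331
uc = sqrt(0.3833233^2 + 0.60584046^2 + 0.055154329^2 + 0.10410331^2) = 0.726539
U = k * uc = 3 * 0.726539
U = 2.1796

2.1796


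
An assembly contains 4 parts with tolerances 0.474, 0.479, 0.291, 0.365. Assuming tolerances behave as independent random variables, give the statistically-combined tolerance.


RSS = sqrt(0.474^2 + 0.479^2 + 0.291^2 + 0.365^2)
= sqrt(0.672023)
= 0.8198

0.8198


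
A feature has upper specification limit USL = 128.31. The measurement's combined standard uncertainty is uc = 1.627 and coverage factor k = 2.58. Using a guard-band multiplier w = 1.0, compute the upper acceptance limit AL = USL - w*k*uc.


U = k * uc = 2.58 * 1.627 = 4.19766
guard band g = w * U = 1.0 * 4.19766 = 4.19766
AL = USL - g = 128.31 - 4.19766
AL = 124.1123

124.1123


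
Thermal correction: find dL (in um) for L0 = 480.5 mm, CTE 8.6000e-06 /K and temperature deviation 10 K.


dL = L * alpha * dT
= 480.5 * 8.6000e-06 * 10
= 0.0413230 mm
dL_um = 0.0413230 * 1000 = 41.3230 um

41.3230


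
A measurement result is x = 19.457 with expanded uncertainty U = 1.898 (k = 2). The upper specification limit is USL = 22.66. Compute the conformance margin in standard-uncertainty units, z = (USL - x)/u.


u = U / k = 1.898 / 2 = 0.949
margin = |USL - x| = |22.66 - 19.457| = 3.203
z = margin / u = 3.203 / 0.949
z = 3.3751

3.3751


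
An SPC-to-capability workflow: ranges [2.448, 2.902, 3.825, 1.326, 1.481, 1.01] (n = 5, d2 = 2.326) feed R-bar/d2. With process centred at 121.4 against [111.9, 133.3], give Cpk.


R_bar = (2.448 + 2.902 + 3.825 + 1.326 + 1.481 + 1.01) / 6 = 2.1653333
sigma = R_bar / d2 = 2.1653333 / 2.326 = 0.93092575
Cp = (USL - LSL)/(6*sigma) = (133.3 - 111.9)/(6*0.93092575) = 3.8313
Cpu = (133.3 - 121.4)/(3*0.93092575) = 4.2610
Cpl = (121.4 - 111.9)/(3*0.93092575) = 3.4016
Cpk = min(Cpu, Cpl) = 3.4016

3.4016


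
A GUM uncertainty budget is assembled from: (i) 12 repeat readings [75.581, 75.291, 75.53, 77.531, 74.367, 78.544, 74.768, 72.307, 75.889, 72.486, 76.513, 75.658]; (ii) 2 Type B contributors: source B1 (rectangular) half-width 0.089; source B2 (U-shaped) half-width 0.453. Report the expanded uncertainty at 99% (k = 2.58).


mean = (75.581 + 75.291 + 75.53 + 77.531 + 74.367 + 78.544 + 74.768 + 72.307 + 75.889 + 72.486 + 76.513 + 75.658) / 12 = 75.37208333
s = sqrt(sum((x - mean)^2)/(n-1)) = 1.7976525
u_A = s / sqrt(n) = 1.7976525 / sqrt(12) = 0.51893758
u_B1 = 0.089 / sqrt(3) = 0.051384174
u_B2 = 0.453 / sqrt(2) = 0.32031937
uc = sqrt(0.51893758^2 + 0.051384174^2 + 0.32031937^2) = 0.61199759
U = k * uc = 2.58 * 0.61199759
U = 1.5790

1.5790


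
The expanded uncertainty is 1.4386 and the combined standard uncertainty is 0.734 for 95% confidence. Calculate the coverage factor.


k = U / uc
k = 1.4386 / 0.734
k = 1.96

1.96


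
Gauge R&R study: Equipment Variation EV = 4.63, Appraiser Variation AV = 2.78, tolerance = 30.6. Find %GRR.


GRR = sqrt(EV^2 + AV^2) = sqrt(4.63^2 + 2.78^2) = 5.4004907
%GRR = GRR / tol * 100 = 5.4004907 / 30.6 * 100
%GRR = 17.6487

17.6487


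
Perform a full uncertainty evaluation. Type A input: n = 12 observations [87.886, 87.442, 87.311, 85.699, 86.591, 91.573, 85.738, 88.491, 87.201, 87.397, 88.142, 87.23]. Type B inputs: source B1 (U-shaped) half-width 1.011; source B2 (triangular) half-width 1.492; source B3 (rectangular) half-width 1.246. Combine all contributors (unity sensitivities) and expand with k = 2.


mean = (87.886 + 87.442 + 87.311 + 85.699 + 86.591 + 91.573 + 85.738 + 88.491 + 87.201 + 87.397 + 88.142 + 87.23) / 12 = 87.55841667
s = sqrt(sum((x - mean)^2)/(n-1)) = 1.5219049
u_A = s / sqrt(n) = 1.5219049 / sqrt(12) = 0.4393361
u_B1 = 1.011 / sqrt(2) = 0.71488496
u_B2 = 1.492 / sqrt(6) = 0.60910645
u_B3 = 1.246 / sqrt(3) = 0.71937844
uc = sqrt(0.4393361^2 + 0.71488496^2 + 0.60910645^2 + 0.71937844^2) = 1.2619797
U = k * uc = 2 * 1.2619797
U = 2.5240

2.5240


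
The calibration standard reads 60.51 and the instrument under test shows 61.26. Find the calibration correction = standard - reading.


Correction = standard - reading
= 60.51 - 61.26
= -0.7500

-0.7500


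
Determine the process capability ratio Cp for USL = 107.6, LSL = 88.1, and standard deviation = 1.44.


Cp = (USL - LSL) / (6 * sigma)
= (107.6 - 88.1) / (6 * 1.44)
= 19.5000 / 8.6400
= 2.2569

2.2569


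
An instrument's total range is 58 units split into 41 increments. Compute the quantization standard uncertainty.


resolution = range / divisions
resolution = 58 / 41 = 1.4146341
u_res = resolution / (2*sqrt(3))
u_res = 1.4146341 / 3.4641016
u_res = 0.4084

0.4084


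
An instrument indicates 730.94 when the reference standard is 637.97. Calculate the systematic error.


Systematic error = measured - true
= 730.94 - 637.97
= 92.9700

92.9700


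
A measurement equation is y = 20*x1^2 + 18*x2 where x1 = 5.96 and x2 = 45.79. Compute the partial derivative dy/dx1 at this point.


y = 20*x1^2 + 18*x2
dy/dx1 = 2*20*x1
Evaluate at x1 = 5.96: c1 = 40 * 5.96
c1 = 238.4000

238.4000


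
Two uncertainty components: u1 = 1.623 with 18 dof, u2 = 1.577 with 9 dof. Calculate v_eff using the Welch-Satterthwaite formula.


uc = sqrt(u1^2 + u2^2) = sqrt(1.623^2 + 1.577^2) = 2.2629755
v_eff = uc^4 / (u1^4/v1 + u2^4/v2)
= 2.2629755^4 / (1.623^4/18 + 1.577^4/9)
= 26.225236 / 1.0726815
v_eff = 24.4483

24.4483


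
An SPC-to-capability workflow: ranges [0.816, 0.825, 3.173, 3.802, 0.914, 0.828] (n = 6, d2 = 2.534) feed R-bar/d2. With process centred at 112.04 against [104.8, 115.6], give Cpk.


R_bar = (0.816 + 0.825 + 3.173 + 3.802 + 0.914 + 0.828) / 6 = 1.7263333
sigma = R_bar / d2 = 1.7263333 / 2.534 = 0.68126807
Cp = (USL - LSL)/(6*sigma) = (115.6 - 104.8)/(6*0.68126807) = 2.6421
Cpu = (115.6 - 112.04)/(3*0.68126807) = 1.7418
Cpl = (112.04 - 104.8)/(3*0.68126807) = 3.5424
Cpk = min(Cpu, Cpl) = 1.7418

1.7418


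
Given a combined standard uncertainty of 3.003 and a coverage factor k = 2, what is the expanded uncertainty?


U = k * uc
U = 2 * 3.003
U = 6.0060

6.0060


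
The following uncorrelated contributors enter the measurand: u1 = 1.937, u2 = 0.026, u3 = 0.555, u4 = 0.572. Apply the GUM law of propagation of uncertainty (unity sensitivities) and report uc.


uc = sqrt(1.937^2 + 0.026^2 + 0.555^2 + 0.572^2)
uc = sqrt(4.387854)
uc = 2.0947

2.0947


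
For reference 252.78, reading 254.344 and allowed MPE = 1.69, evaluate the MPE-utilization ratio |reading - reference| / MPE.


e = indication - reference = 254.344 - 252.78 = 1.5640
|e| = 1.5640
ratio = |e| / MPE = 1.5640 / 1.69
ratio = 0.9254

0.9254


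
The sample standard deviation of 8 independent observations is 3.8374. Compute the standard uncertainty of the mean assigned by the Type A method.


u_A = s / sqrt(n)
u_A = 3.8374 / sqrt(8)
u_A = 3.8374 / 2.8284271
u_A = 1.3567

1.3567


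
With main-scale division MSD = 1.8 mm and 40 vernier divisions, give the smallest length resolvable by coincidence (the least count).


LC = MSD / n_div
= 1.8 / 40
= 0.0450

0.0450


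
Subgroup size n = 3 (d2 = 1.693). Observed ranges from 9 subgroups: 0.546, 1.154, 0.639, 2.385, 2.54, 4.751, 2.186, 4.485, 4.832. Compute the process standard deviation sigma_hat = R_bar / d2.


R_bar = (0.546 + 1.154 + 0.639 + 2.385 + 2.54 + 4.751 + 2.186 + 4.485 + 4.832) / 9
R_bar = 23.518 / 9 = 2.6131111
sigma_hat = R_bar / d2 = 2.6131111 / 1.693 = 1.5435

1.5435


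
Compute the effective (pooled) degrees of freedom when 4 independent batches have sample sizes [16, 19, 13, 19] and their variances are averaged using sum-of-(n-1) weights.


nu = sum_i (n_i - 1)
nu = ((16 - 1) + (19 - 1) + (13 - 1) + (19 - 1))
nu = 15 + 18 + 12 + 18
nu = 63

63


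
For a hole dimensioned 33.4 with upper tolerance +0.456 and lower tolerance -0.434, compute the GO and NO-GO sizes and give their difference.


GO = nominal - lower_tol (smallest hole = maximum material condition)
GO = 33.4 - 0.434 = 32.966
NO-GO = nominal + upper_tol (largest hole = least material condition)
NO-GO = 33.4 + 0.456 = 33.856
spread = NO-GO - GO = 33.856 - 32.966 = 0.8900

0.8900


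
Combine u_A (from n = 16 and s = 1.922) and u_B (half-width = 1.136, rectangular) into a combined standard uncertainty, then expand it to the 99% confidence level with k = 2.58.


u_A = s / sqrt(n) = 1.922 / sqrt(16) = 0.4805
u_B = half_width / sqrt(3) = 1.136 / sqrt(3) = 0.65586991
uc = sqrt(u_A^2 + u_B^2) = sqrt(0.4805^2 + 0.65586991^2) = 0.8130471
U = k * uc = 2.58 * 0.8130471
U = 2.0977

2.0977


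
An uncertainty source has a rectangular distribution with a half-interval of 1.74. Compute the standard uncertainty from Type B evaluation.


u_B = half_width / sqrt(3)
u_B = 1.74 / 1.7320508
u_B = 1.0046

1.0046


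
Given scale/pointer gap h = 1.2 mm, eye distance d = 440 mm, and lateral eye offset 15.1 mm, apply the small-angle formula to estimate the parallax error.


error = h * offset / d
= 1.2 * 15.1 / 440
= 0.0412

0.0412


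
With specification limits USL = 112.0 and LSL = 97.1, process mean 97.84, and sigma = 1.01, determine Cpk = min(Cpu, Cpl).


Cpu = (USL - mean) / (3*sigma) = (112.0 - 97.84) / (3*1.01) = 4.6733
Cpl = (mean - LSL) / (3*sigma) = (97.84 - 97.1) / (3*1.01) = 0.2442
Cpk = min(Cpu, Cpl) = 0.2442

0.2442


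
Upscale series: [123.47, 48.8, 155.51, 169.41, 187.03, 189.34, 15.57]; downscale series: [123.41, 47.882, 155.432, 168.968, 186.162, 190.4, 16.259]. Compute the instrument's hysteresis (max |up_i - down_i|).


|123.47 - 123.41| = 0.0600
|48.8 - 47.882| = 0.9180
|155.51 - 155.432| = 0.0780
|169.41 - 168.968| = 0.4420
|187.03 - 186.162| = 0.8680
|189.34 - 190.4| = 1.0600
|15.57 - 16.259| = 0.6890
hysteresis = max(diffs) = 1.0600

1.0600


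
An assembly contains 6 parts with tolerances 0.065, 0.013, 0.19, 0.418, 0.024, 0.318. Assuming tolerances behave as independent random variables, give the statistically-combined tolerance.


RSS = sqrt(0.065^2 + 0.013^2 + 0.19^2 + 0.418^2 + 0.024^2 + 0.318^2)
= sqrt(0.316918)
= 0.5630

0.5630


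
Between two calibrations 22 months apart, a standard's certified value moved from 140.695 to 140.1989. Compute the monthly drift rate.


rate = (v2 - v1) / months
= (140.1989 - 140.695) / 22
= -0.4961 / 22
= -0.0225

-0.0225


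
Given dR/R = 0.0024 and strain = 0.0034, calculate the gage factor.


GF = (dR/R) / epsilon
= 0.0024 / 0.0034
= 0.7059

0.7059


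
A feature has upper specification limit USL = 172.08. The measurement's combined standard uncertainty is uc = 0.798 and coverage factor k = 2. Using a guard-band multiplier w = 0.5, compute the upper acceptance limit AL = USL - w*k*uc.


U = k * uc = 2 * 0.798 = 1.596
guard band g = w * U = 0.5 * 1.596 = 0.798
AL = USL - g = 172.08 - 0.798
AL = 171.2820

171.2820


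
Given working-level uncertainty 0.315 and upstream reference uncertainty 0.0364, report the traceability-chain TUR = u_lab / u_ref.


TUR = u_lab / u_ref
= 0.315 / 0.0364
= 8.6538

8.6538


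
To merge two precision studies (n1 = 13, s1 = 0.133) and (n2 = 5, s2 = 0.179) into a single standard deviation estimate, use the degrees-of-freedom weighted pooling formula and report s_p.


s_p = sqrt(((n1-1)*s1^2 + (n2-1)*s2^2) / (n1+n2-2))
numerator = (13-1)*0.133^2 + (5-1)*0.179^2 = 0.212268 + 0.128164 = 0.340432
denominator = 13 + 5 - 2 = 16
s_p^2 = 0.340432 / 16 = 0.021277
s_p = sqrt(0.021277) = 0.1459

0.1459


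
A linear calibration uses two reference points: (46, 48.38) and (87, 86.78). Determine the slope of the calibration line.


slope = (y2 - y1) / (x2 - x1)
= (86.78 - 48.38) / (87 - 46)
= 38.4000 / 41
= 0.9366

0.9366


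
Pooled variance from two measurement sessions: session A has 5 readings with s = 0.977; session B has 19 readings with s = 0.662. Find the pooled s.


s_p = sqrt(((n1-1)*s1^2 + (n2-1)*s2^2) / (n1+n2-2))
numerator = (5-1)*0.977^2 + (19-1)*0.662^2 = 3.818116 + 7.888392 = 11.706508
denominator = 5 + 19 - 2 = 22
s_p^2 = 11.706508 / 22 = 0.532114
s_p = sqrt(0.532114) = 0.7295

0.7295


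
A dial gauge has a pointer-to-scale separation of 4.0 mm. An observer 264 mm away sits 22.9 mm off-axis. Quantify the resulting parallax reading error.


error = h * offset / d
= 4.0 * 22.9 / 264
= 0.3470

0.3470


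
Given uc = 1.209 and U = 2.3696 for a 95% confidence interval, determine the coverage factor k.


k = U / uc
k = 2.3696 / 1.209
k = 1.96

1.96


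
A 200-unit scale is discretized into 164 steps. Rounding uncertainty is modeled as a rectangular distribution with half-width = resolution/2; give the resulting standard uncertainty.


resolution = range / divisions
resolution = 200 / 164 = 1.2195122
u_res = resolution / (2*sqrt(3))
u_res = 1.2195122 / 3.4641016
u_res = 0.3520

0.3520


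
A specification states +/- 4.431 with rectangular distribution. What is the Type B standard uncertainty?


u_B = half_width / sqrt(3)
u_B = 4.431 / 1.7320508
u_B = 2.5582

2.5582


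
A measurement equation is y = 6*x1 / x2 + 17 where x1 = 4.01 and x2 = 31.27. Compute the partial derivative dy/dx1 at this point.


y = 6*x1 / x2 + 17
dy/dx1 = 6/x2
Evaluate at x2 = 31.27: c1 = 6 / 31.27
c1 = 0.1919

0.1919


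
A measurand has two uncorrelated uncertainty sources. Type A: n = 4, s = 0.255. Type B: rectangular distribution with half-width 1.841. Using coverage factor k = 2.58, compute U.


u_A = s / sqrt(n) = 0.255 / sqrt(4) = 0.1275
u_B = half_width / sqrt(3) = 1.841 / sqrt(3) = 1.0629018
uc = sqrt(u_A^2 + u_B^2) = sqrt(0.1275^2 + 1.0629018^2) = 1.0705216
U = k * uc = 2.58 * 1.0705216
U = 2.7619

2.7619


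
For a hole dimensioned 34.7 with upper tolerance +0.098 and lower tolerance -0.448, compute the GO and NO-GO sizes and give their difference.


GO = nominal - lower_tol (smallest hole = maximum material condition)
GO = 34.7 - 0.448 = 34.252
NO-GO = nominal + upper_tol (largest hole = least material condition)
NO-GO = 34.7 + 0.098 = 34.798
spread = NO-GO - GO = 34.798 - 34.252 = 0.5460

0.5460


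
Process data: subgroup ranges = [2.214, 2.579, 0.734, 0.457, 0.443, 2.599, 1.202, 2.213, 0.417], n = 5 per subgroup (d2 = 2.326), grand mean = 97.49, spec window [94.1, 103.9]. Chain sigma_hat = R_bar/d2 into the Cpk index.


R_bar = (2.214 + 2.579 + 0.734 + 0.457 + 0.443 + 2.599 + 1.202 + 2.213 + 0.417) / 9 = 1.4286667
sigma = R_bar / d2 = 1.4286667 / 2.326 = 0.61421612
Cp = (USL - LSL)/(6*sigma) = (103.9 - 94.1)/(6*0.61421612) = 2.6592
Cpu = (103.9 - 97.49)/(3*0.61421612) = 3.4787
Cpl = (97.49 - 94.1)/(3*0.61421612) = 1.8397
Cpk = min(Cpu, Cpl) = 1.8397

1.8397


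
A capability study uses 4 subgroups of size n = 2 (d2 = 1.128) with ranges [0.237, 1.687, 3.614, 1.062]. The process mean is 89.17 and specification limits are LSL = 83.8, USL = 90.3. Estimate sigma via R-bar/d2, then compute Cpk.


R_bar = (0.237 + 1.687 + 3.614 + 1.062) / 4 = 1.65
sigma = R_bar / d2 = 1.65 / 1.128 = 1.462766
Cp = (USL - LSL)/(6*sigma) = (90.3 - 83.8)/(6*1.462766) = 0.7406
Cpu = (90.3 - 89.17)/(3*1.462766) = 0.2575
Cpl = (89.17 - 83.8)/(3*1.462766) = 1.2237
Cpk = min(Cpu, Cpl) = 0.2575

0.2575


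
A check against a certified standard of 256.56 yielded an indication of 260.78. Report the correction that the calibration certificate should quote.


Correction = standard - reading
= 256.56 - 260.78
= -4.2200

-4.2200


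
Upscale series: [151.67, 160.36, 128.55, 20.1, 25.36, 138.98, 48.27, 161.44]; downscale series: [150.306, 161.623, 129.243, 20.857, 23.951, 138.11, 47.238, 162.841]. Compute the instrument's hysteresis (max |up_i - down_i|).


|151.67 - 150.306| = 1.3640
|160.36 - 161.623| = 1.2630
|128.55 - 129.243| = 0.6930
|20.1 - 20.857| = 0.7570
|25.36 - 23.951| = 1.4090
|138.98 - 138.11| = 0.8700
|48.27 - 47.238| = 1.0320
|161.44 - 162.841| = 1.4010
hysteresis = max(diffs) = 1.4090

1.4090


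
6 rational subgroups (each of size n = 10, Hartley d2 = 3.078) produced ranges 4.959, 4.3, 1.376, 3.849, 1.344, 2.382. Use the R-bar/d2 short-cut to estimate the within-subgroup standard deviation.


R_bar = (4.959 + 4.3 + 1.376 + 3.849 + 1.344 + 2.382) / 6
R_bar = 18.21 / 6 = 3.035
sigma_hat = R_bar / d2 = 3.035 / 3.078 = 0.9860

0.9860


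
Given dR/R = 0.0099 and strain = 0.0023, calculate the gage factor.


GF = (dR/R) / epsilon
= 0.0099 / 0.0023
= 4.3043

4.3043


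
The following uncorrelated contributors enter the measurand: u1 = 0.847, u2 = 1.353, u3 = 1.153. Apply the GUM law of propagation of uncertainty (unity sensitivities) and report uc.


uc = sqrt(0.847^2 + 1.353^2 + 1.153^2)
uc = sqrt(3.877427)
uc = 1.9691

1.9691


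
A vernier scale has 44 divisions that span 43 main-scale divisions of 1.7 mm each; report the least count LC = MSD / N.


LC = MSD / n_div
= 1.7 / 44
= 0.0386

0.0386


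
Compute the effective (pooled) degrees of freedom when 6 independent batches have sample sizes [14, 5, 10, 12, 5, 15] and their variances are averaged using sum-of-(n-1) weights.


nu = sum_i (n_i - 1)
nu = ((14 - 1) + (5 - 1) + (10 - 1) + (12 - 1) + (5 - 1) + (15 - 1))
nu = 13 + 4 + 9 + 11 + 4 + 14
nu = 55

55


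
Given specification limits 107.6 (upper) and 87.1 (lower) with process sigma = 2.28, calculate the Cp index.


Cp = (USL - LSL) / (6 * sigma)
= (107.6 - 87.1) / (6 * 2.28)
= 20.5000 / 13.6800
= 1.4985

1.4985


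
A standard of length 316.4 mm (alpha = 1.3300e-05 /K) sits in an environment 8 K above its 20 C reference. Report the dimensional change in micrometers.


dL = L * alpha * dT
= 316.4 * 1.3300e-05 * 8
= 0.0336650 mm
dL_um = 0.0336650 * 1000 = 33.6650 um

33.6650


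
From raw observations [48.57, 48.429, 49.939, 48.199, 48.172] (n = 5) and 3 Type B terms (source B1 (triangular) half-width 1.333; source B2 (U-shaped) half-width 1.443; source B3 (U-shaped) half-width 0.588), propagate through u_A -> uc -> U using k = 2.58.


mean = (48.57 + 48.429 + 49.939 + 48.199 + 48.172) / 5 = 48.6618
s = sqrt(sum((x - mean)^2)/(n-1)) = 0.73279445
u_A = s / sqrt(n) = 0.73279445 / sqrt(5) = 0.32771564
u_B1 = 1.333 / sqrt(6) = 0.54419497
u_B2 = 1.443 / sqrt(2) = 1.0203551
u_B3 = 0.588 / sqrt(2) = 0.41577879
uc = sqrt(0.32771564^2 + 0.54419497^2 + 1.0203551^2 + 0.41577879^2) = 1.2718263
U = k * uc = 2.58 * 1.2718263
U = 3.2813

3.2813


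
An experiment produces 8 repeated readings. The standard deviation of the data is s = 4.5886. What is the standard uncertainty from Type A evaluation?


u_A = s / sqrt(n)
u_A = 4.5886 / sqrt(8)
u_A = 4.5886 / 2.8284271
u_A = 1.6223

1.6223


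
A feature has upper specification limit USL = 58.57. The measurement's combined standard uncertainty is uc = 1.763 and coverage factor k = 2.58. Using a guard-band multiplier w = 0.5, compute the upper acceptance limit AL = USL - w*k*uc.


U = k * uc = 2.58 * 1.763 = 4.54854
guard band g = w * U = 0.5 * 4.54854 = 2.27427
AL = USL - g = 58.57 - 2.27427
AL = 56.2957

56.2957


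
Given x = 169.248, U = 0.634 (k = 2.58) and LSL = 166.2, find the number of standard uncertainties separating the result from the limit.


u = U / k = 0.634 / 2.58 = 0.24573643
margin = |LSL - x| = |166.2 - 169.248| = 3.048
z = margin / u = 3.048 / 0.24573643
z = 12.4035

12.4035


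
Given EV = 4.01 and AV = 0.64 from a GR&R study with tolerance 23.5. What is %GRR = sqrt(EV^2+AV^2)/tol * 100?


GRR = sqrt(EV^2 + AV^2) = sqrt(4.01^2 + 0.64^2) = 4.0607512
%GRR = GRR / tol * 100 = 4.0607512 / 23.5 * 100
%GRR = 17.2798

17.2798


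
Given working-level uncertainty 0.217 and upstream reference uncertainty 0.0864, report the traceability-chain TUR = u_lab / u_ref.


TUR = u_lab / u_ref
= 0.217 / 0.0864
= 2.5116

2.5116


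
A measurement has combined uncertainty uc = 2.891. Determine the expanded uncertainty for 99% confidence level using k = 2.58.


U = k * uc
U = 2.58 * 2.891
U = 7.4588

7.4588


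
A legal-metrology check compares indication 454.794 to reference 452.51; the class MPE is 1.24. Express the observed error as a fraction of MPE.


e = indication - reference = 454.794 - 452.51 = 2.2840
|e| = 2.2840
ratio = |e| / MPE = 2.2840 / 1.24
ratio = 1.8419

1.8419


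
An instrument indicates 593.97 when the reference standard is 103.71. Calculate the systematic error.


Systematic error = measured - true
= 593.97 - 103.71
= 490.2600

490.2600


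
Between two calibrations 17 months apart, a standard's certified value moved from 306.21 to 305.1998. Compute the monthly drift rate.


rate = (v2 - v1) / months
= (305.1998 - 306.21) / 17
= -1.0102 / 17
= -0.0594

-0.0594


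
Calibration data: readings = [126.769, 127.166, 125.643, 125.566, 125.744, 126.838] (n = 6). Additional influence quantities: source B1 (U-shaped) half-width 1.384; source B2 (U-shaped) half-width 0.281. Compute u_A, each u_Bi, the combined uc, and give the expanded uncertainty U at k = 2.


mean = (126.769 + 127.166 + 125.643 + 125.566 + 125.744 + 126.838) / 6 = 126.2876667
s = sqrt(sum((x - mean)^2)/(n-1)) = 0.71245903
u_A = s / sqrt(n) = 0.71245903 / sqrt(6) = 0.29086018
u_B1 = 1.384 / sqrt(2) = 0.97863579
u_B2 = 0.281 / sqrt(2) = 0.19869701
uc = sqrt(0.29086018^2 + 0.97863579^2 + 0.19869701^2) = 1.0401001
U = k * uc = 2 * 1.0401001
U = 2.0802

2.0802


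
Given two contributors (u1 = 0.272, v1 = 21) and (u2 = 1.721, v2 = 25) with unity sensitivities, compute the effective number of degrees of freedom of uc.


uc = sqrt(u1^2 + u2^2) = sqrt(0.272^2 + 1.721^2) = 1.7423619
v_eff = uc^4 / (u1^4/v1 + u2^4/v2)
= 1.7423619^4 / (0.272^4/21 + 1.721^4/25)
= 9.2162334 / 0.35116073
v_eff = 26.2451

26.2451


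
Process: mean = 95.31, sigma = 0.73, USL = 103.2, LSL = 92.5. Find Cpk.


Cpu = (USL - mean) / (3*sigma) = (103.2 - 95.31) / (3*0.73) = 3.6027
Cpl = (mean - LSL) / (3*sigma) = (95.31 - 92.5) / (3*0.73) = 1.2831
Cpk = min(Cpu, Cpl) = 1.2831

1.2831


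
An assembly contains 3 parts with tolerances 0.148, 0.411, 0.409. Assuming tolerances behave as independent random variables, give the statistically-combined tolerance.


RSS = sqrt(0.148^2 + 0.411^2 + 0.409^2)
= sqrt(0.358106)
= 0.5984

0.5984


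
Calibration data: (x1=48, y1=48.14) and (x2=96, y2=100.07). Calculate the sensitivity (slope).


slope = (y2 - y1) / (x2 - x1)
= (100.07 - 48.14) / (96 - 48)
= 51.9300 / 48
= 1.0819

1.0819


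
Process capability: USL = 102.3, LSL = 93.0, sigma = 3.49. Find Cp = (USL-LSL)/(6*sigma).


Cp = (USL - LSL) / (6 * sigma)
= (102.3 - 93.0) / (6 * 3.49)
= 9.3000 / 20.9400
= 0.4441

0.4441


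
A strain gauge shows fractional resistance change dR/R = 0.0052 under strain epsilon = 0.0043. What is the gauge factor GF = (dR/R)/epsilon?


GF = (dR/R) / epsilon
= 0.0052 / 0.0043
= 1.2093

1.2093


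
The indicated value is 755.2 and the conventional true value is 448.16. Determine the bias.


Systematic error = measured - true
= 755.2 - 448.16
= 307.0400

307.0400


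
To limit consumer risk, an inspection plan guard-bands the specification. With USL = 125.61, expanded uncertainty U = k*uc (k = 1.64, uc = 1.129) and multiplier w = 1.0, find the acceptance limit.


U = k * uc = 1.64 * 1.129 = 1.85156
guard band g = w * U = 1.0 * 1.85156 = 1.85156
AL = USL - g = 125.61 - 1.85156
AL = 123.7584

123.7584


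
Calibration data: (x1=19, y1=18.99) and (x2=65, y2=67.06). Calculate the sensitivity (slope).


slope = (y2 - y1) / (x2 - x1)
= (67.06 - 18.99) / (65 - 19)
= 48.0700 / 46
= 1.0450

1.0450


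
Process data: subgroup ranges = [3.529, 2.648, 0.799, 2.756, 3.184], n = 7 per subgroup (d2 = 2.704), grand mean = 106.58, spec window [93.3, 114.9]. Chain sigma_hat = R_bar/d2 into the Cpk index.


R_bar = (3.529 + 2.648 + 0.799 + 2.756 + 3.184) / 5 = 2.5832
sigma = R_bar / d2 = 2.5832 / 2.704 = 0.95532544
Cp = (USL - LSL)/(6*sigma) = (114.9 - 93.3)/(6*0.95532544) = 3.7683
Cpu = (114.9 - 106.58)/(3*0.95532544) = 2.9030
Cpl = (106.58 - 93.3)/(3*0.95532544) = 4.6337
Cpk = min(Cpu, Cpl) = 2.9030

2.9030


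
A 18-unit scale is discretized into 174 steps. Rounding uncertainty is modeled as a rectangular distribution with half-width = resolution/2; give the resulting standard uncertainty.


resolution = range / divisions
resolution = 18 / 174 = 0.10344828
u_res = resolution / (2*sqrt(3))
u_res = 0.10344828 / 3.4641016
u_res = 0.0299

0.0299


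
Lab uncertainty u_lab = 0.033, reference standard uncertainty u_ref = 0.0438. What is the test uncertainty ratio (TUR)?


TUR = u_lab / u_ref
= 0.033 / 0.0438
= 0.7534

0.7534


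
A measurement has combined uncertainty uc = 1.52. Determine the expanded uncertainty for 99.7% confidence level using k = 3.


U = k * uc
U = 3 * 1.52
U = 4.5600

4.5600


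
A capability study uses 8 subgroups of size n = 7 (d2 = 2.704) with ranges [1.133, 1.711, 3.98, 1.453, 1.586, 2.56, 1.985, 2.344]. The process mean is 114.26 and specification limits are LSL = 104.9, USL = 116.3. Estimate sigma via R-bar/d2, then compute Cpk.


R_bar = (1.133 + 1.711 + 3.98 + 1.453 + 1.586 + 2.56 + 1.985 + 2.344) / 8 = 2.094
sigma = R_bar / d2 = 2.094 / 2.704 = 0.77440828
Cp = (USL - LSL)/(6*sigma) = (116.3 - 104.9)/(6*0.77440828) = 2.4535
Cpu = (116.3 - 114.26)/(3*0.77440828) = 0.8781
Cpl = (114.26 - 104.9)/(3*0.77440828) = 4.0289
Cpk = min(Cpu, Cpl) = 0.8781

0.8781


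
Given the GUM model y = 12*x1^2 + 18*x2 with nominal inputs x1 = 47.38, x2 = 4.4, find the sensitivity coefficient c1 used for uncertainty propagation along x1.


y = 12*x1^2 + 18*x2
dy/dx1 = 2*12*x1
Evaluate at x1 = 47.38: c1 = 24 * 47.38
c1 = 1137.1200

1137.1200


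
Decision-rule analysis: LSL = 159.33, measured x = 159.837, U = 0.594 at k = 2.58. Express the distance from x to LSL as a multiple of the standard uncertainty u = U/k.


u = U / k = 0.594 / 2.58 = 0.23023256
margin = |LSL - x| = |159.33 - 159.837| = 0.507
z = margin / u = 0.507 / 0.23023256
z = 2.2021

2.2021


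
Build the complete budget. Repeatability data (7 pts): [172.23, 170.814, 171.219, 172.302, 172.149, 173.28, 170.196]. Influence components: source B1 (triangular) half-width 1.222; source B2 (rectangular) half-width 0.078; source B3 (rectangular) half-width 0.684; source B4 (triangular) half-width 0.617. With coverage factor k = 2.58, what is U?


mean = (172.23 + 170.814 + 171.219 + 172.302 + 172.149 + 173.28 + 170.196) / 7 = 171.7414286
s = sqrt(sum((x - mean)^2)/(n-1)) = 1.0494176
u_A = s / sqrt(n) = 1.0494176 / sqrt(7) = 0.39664257
u_B1 = 1.222 / sqrt(6) = 0.49887941
u_B2 = 0.078 / sqrt(3) = 0.045033321
u_B3 = 0.684 / sqrt(3) = 0.39490758
u_B4 = 0.617 / sqrt(6) = 0.2518892
uc = sqrt(0.39664257^2 + 0.49887941^2 + 0.045033321^2 + 0.39490758^2 + 0.2518892^2) = 0.79223365
U = k * uc = 2.58 * 0.79223365
U = 2.0440

2.0440


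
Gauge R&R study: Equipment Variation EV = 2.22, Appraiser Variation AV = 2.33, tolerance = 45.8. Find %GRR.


GRR = sqrt(EV^2 + AV^2) = sqrt(2.22^2 + 2.33^2) = 3.2182759
%GRR = GRR / tol * 100 = 3.2182759 / 45.8 * 100
%GRR = 7.0268

7.0268


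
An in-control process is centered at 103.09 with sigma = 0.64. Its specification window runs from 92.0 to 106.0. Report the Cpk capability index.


Cpu = (USL - mean) / (3*sigma) = (106.0 - 103.09) / (3*0.64) = 1.5156
Cpl = (mean - LSL) / (3*sigma) = (103.09 - 92.0) / (3*0.64) = 5.7760
Cpk = min(Cpu, Cpl) = 1.5156

1.5156


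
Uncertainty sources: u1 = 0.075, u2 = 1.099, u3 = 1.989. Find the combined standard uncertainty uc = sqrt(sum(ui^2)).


uc = sqrt(0.075^2 + 1.099^2 + 1.989^2)
uc = sqrt(5.169547)
uc = 2.2737

2.2737


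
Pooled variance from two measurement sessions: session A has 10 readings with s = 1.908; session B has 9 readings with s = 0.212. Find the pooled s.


s_p = sqrt(((n1-1)*s1^2 + (n2-1)*s2^2) / (n1+n2-2))
numerator = (10-1)*1.908^2 + (9-1)*0.212^2 = 32.764176 + 0.359552 = 33.123728
denominator = 10 + 9 - 2 = 17
s_p^2 = 33.123728 / 17 = 1.9484546
s_p = sqrt(1.9484546) = 1.3959

1.3959


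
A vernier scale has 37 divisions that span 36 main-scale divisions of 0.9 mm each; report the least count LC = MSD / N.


LC = MSD / n_div
= 0.9 / 37
= 0.0243

0.0243


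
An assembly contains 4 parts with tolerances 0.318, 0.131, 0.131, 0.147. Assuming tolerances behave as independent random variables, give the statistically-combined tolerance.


RSS = sqrt(0.318^2 + 0.131^2 + 0.131^2 + 0.147^2)
= sqrt(0.157055)
= 0.3963

0.3963


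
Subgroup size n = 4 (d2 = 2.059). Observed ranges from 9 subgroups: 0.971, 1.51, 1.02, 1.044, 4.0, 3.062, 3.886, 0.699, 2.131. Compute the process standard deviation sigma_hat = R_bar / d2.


R_bar = (0.971 + 1.51 + 1.02 + 1.044 + 4.0 + 3.062 + 3.886 + 0.699 + 2.131) / 9
R_bar = 18.323 / 9 = 2.0358889
sigma_hat = R_bar / d2 = 2.0358889 / 2.059 = 0.9888

0.9888


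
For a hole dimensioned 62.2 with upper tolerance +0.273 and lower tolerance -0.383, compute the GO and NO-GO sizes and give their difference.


GO = nominal - lower_tol (smallest hole = maximum material condition)
GO = 62.2 - 0.383 = 61.817
NO-GO = nominal + upper_tol (largest hole = least material condition)
NO-GO = 62.2 + 0.273 = 62.473
spread = NO-GO - GO = 62.473 - 61.817 = 0.6560

0.6560


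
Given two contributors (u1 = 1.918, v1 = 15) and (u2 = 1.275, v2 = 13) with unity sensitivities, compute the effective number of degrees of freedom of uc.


uc = sqrt(u1^2 + u2^2) = sqrt(1.918^2 + 1.275^2) = 2.3031172
v_eff = uc^4 / (u1^4/v1 + u2^4/v2)
= 2.3031172^4 / (1.918^4/15 + 1.275^4/13)
= 28.136117 / 1.105482
v_eff = 25.4514

25.4514


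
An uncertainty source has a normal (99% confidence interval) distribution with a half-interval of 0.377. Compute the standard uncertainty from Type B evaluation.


u_B = half_width / 2.576
u_B = 0.377 / 2.576
u_B = 0.1464

0.1464


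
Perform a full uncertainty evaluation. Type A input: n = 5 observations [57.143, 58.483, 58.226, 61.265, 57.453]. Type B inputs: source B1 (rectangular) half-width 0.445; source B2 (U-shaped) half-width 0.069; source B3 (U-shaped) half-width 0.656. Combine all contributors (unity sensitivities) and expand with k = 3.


mean = (57.143 + 58.483 + 58.226 + 61.265 + 57.453) / 5 = 58.514
s = sqrt(sum((x - mean)^2)/(n-1)) = 1.6322736
u_A = s / sqrt(n) = 1.6322736 / sqrt(5) = 0.72997495
u_B1 = 0.445 / sqrt(3) = 0.25692087
u_B2 = 0.069 / sqrt(2) = 0.048790368
u_B3 = 0.656 / sqrt(2) = 0.46386205
uc = sqrt(0.72997495^2 + 0.25692087^2 + 0.048790368^2 + 0.46386205^2) = 0.90355977
U = k * uc = 3 * 0.90355977
U = 2.7107

2.7107


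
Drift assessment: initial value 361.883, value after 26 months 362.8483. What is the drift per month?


rate = (v2 - v1) / months
= (362.8483 - 361.883) / 26
= 0.9653 / 26
= 0.0371

0.0371


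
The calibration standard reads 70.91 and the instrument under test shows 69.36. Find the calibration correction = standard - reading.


Correction = standard - reading
= 70.91 - 69.36
= 1.5500

1.5500


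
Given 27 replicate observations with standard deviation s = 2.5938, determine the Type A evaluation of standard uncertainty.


u_A = s / sqrt(n)
u_A = 2.5938 / sqrt(27)
u_A = 2.5938 / 5.1961524
u_A = 0.4992

0.4992


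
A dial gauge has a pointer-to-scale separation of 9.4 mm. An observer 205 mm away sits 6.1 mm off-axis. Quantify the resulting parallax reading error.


error = h * offset / d
= 9.4 * 6.1 / 205
= 0.2797

0.2797


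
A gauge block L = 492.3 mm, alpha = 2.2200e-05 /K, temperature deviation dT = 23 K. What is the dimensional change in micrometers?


dL = L * alpha * dT
= 492.3 * 2.2200e-05 * 23
= 0.2513684 mm
dL_um = 0.2513684 * 1000 = 251.3684 um

251.3684


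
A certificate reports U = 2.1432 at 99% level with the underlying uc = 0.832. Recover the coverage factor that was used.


k = U / uc
k = 2.1432 / 0.832
k = 2.576

2.576


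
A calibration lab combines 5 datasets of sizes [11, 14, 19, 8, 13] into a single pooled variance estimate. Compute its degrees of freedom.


nu = sum_i (n_i - 1)
nu = ((11 - 1) + (14 - 1) + (19 - 1) + (8 - 1) + (13 - 1))
nu = 10 + 13 + 18 + 7 + 12
nu = 60

60


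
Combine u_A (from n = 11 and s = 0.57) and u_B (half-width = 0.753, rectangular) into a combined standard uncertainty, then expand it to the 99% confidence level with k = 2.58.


u_A = s / sqrt(n) = 0.57 / sqrt(11) = 0.17186147
u_B = half_width / sqrt(3) = 0.753 / sqrt(3) = 0.43474475
uc = sqrt(u_A^2 + u_B^2) = sqrt(0.17186147^2 + 0.43474475^2) = 0.46748194
U = k * uc = 2.58 * 0.46748194
U = 1.2061

1.2061


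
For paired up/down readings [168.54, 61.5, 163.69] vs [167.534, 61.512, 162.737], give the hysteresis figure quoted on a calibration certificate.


|168.54 - 167.534| = 1.0060
|61.5 - 61.512| = 0.0120
|163.69 - 162.737| = 0.9530
hysteresis = max(diffs) = 1.0060

1.0060


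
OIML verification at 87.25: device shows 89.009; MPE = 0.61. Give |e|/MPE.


e = indication - reference = 89.009 - 87.25 = 1.7590
|e| = 1.7590
ratio = |e| / MPE = 1.7590 / 0.61
ratio = 2.8836

2.8836


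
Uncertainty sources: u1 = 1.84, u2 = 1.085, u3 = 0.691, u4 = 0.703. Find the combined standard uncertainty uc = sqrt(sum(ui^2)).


uc = sqrt(1.84^2 + 1.085^2 + 0.691^2 + 0.703^2)
uc = sqrt(5.534515)
uc = 2.3526

2.3526


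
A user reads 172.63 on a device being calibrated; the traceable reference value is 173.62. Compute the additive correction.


Correction = standard - reading
= 173.62 - 172.63
= 0.9900

0.9900


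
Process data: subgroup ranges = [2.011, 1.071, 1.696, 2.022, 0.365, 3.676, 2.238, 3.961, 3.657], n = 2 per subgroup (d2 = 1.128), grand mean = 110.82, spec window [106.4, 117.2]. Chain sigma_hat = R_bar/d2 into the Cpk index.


R_bar = (2.011 + 1.071 + 1.696 + 2.022 + 0.365 + 3.676 + 2.238 + 3.961 + 3.657) / 9 = 2.2996667
sigma = R_bar / d2 = 2.2996667 / 1.128 = 2.0387116
Cp = (USL - LSL)/(6*sigma) = (117.2 - 106.4)/(6*2.0387116) = 0.8829
Cpu = (117.2 - 110.82)/(3*2.0387116) = 1.0431
Cpl = (110.82 - 106.4)/(3*2.0387116) = 0.7227
Cpk = min(Cpu, Cpl) = 0.7227

0.7227


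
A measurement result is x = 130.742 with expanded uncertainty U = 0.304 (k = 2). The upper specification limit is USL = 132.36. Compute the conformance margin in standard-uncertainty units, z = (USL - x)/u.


u = U / k = 0.304 / 2 = 0.152
margin = |USL - x| = |132.36 - 130.742| = 1.618
z = margin / u = 1.618 / 0.152
z = 10.6447

10.6447


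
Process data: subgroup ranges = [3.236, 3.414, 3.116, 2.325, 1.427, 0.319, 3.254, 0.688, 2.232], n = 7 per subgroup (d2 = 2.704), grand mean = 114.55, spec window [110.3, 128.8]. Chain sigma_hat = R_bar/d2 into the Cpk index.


R_bar = (3.236 + 3.414 + 3.116 + 2.325 + 1.427 + 0.319 + 3.254 + 0.688 + 2.232) / 9 = 2.2234444
sigma = R_bar / d2 = 2.2234444 / 2.704 = 0.82227973
Cp = (USL - LSL)/(6*sigma) = (128.8 - 110.3)/(6*0.82227973) = 3.7497
Cpu = (128.8 - 114.55)/(3*0.82227973) = 5.7766
Cpl = (114.55 - 110.3)/(3*0.82227973) = 1.7229
Cpk = min(Cpu, Cpl) = 1.7229

1.7229


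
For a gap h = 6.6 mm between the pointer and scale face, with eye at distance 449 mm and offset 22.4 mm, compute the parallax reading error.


error = h * offset / d
= 6.6 * 22.4 / 449
= 0.3293

0.3293


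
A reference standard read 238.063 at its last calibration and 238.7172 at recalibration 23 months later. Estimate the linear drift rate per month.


rate = (v2 - v1) / months
= (238.7172 - 238.063) / 23
= 0.6542 / 23
= 0.0284

0.0284


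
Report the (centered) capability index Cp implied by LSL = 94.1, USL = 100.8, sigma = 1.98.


Cp = (USL - LSL) / (6 * sigma)
= (100.8 - 94.1) / (6 * 1.98)
= 6.7000 / 11.8800
= 0.5640

0.5640


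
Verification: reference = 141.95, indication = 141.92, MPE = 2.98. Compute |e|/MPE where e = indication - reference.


e = indication - reference = 141.92 - 141.95 = -0.0300
|e| = 0.0300
ratio = |e| / MPE = 0.0300 / 2.98
ratio = 0.0101

0.0101


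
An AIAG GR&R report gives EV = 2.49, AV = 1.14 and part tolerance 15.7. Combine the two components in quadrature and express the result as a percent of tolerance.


GRR = sqrt(EV^2 + AV^2) = sqrt(2.49^2 + 1.14^2) = 2.738558
%GRR = GRR / tol * 100 = 2.738558 / 15.7 * 100
%GRR = 17.4430

17.4430


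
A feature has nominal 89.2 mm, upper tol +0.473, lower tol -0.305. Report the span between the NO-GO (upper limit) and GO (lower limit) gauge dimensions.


GO = nominal - lower_tol (smallest hole = maximum material condition)
GO = 89.2 - 0.305 = 88.895
NO-GO = nominal + upper_tol (largest hole = least material condition)
NO-GO = 89.2 + 0.473 = 89.673
spread = NO-GO - GO = 89.673 - 88.895 = 0.7780

0.7780


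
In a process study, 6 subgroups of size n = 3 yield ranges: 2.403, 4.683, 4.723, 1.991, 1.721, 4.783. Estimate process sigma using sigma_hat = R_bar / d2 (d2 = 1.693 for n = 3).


R_bar = (2.403 + 4.683 + 4.723 + 1.991 + 1.721 + 4.783) / 6
R_bar = 20.304 / 6 = 3.384
sigma_hat = R_bar / d2 = 3.384 / 1.693 = 1.9988

1.9988


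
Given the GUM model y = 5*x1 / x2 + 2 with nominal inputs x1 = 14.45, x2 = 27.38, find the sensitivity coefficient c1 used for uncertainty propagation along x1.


y = 5*x1 / x2 + 2
dy/dx1 = 5/x2
Evaluate at x2 = 27.38: c1 = 5 / 27.38
c1 = 0.1826

0.1826


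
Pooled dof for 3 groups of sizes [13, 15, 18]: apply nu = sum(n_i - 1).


nu = sum_i (n_i - 1)
nu = ((13 - 1) + (15 - 1) + (18 - 1))
nu = 12 + 14 + 17
nu = 43

43


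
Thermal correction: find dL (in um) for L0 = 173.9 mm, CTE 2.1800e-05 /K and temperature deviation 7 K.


dL = L * alpha * dT
= 173.9 * 2.1800e-05 * 7
= 0.0265371 mm
dL_um = 0.0265371 * 1000 = 26.5371 um

26.5371


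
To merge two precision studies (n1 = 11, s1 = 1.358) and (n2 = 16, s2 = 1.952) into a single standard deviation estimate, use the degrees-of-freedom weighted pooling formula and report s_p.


s_p = sqrt(((n1-1)*s1^2 + (n2-1)*s2^2) / (n1+n2-2))
numerator = (11-1)*1.358^2 + (16-1)*1.952^2 = 18.44164 + 57.15456 = 75.5962
denominator = 11 + 16 - 2 = 25
s_p^2 = 75.5962 / 25 = 3.023848
s_p = sqrt(3.023848) = 1.7389

1.7389


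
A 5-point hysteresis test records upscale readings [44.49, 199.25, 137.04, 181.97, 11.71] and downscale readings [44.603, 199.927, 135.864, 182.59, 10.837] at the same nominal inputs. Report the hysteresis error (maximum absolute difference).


|44.49 - 44.603| = 0.1130
|199.25 - 199.927| = 0.6770
|137.04 - 135.864| = 1.1760
|181.97 - 182.59| = 0.6200
|11.71 - 10.837| = 0.8730
hysteresis = max(diffs) = 1.1760

1.1760
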